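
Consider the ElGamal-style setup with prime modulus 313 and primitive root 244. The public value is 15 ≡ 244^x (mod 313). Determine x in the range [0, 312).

97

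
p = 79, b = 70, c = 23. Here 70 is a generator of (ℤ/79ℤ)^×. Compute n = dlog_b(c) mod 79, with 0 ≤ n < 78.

52

Baby-step giant-step with m = ceil(sqrt(78)) = 9.
Baby table (70^j mod 79 for j=0..8):
  0:1  1:70  2:2  3:61  4:4  5:43  6:8  7:7
  8:16
Giant step factor: 70^(-9) ≡ 17 (mod 79).
Scan 23·17^i mod 79 for i = 0, 1, …:
  i=0: 23   i=1: 75   i=2: 11   i=3: 29
  i=4: 19   i=5: 7
Match at i=5, j=7: n = 5·9 + 7 = 52.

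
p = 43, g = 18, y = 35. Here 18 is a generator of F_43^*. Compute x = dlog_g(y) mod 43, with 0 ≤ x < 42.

18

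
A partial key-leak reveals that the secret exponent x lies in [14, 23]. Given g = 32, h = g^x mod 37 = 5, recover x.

Compute 32^14 mod 37 = 28, then multiply by 32 repeatedly:
  32^14=28  32^15=8  32^16=34  32^17=15  32^18=36
  32^19=5
Found 5 at exponent 19.

19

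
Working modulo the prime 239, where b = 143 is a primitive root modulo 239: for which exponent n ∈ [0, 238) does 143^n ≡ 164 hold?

91

Baby-step giant-step with m = ceil(sqrt(238)) = 16.
Baby table (143^j mod 239 for j=0..15):
  0:1  1:143  2:134  3:42  4:31  5:131  6:91  7:107
  8:5  9:237  10:192  11:210  12:155  13:177  14:216  15:57
Giant step factor: 143^(-16) ≡ 153 (mod 239).
Scan 164·153^i mod 239 for i = 0, 1, …:
  i=0: 164   i=1: 236   i=2: 19   i=3: 39
  i=4: 231   i=5: 210
Match at i=5, j=11: n = 5·16 + 11 = 91.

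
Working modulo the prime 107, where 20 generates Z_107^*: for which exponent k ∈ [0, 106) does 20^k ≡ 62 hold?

Baby-step giant-step with m = ceil(sqrt(106)) = 11.
Baby table (20^j mod 107 for j=0..10):
  0:1  1:20  2:79  3:82  4:35  5:58  6:90  7:88
  8:48  9:104  10:47
Giant step factor: 20^(-11) ≡ 93 (mod 107).
Scan 62·93^i mod 107 for i = 0, 1, …:
  i=0: 62   i=1: 95   i=2: 61   i=3: 2
  i=4: 79
Match at i=4, j=2: k = 4·11 + 2 = 46.

46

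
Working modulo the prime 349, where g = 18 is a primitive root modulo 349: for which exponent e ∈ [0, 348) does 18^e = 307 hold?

248

Baby-step giant-step with m = ceil(sqrt(348)) = 19.
Baby table (18^j mod 349 for j=0..18):
  0:1  1:18  2:324  3:248  4:276  5:82  6:80  7:44
  8:94  9:296  10:93  11:278  12:118  13:30  14:191  15:297
  16:111  17:253  18:17
Giant step factor: 18^(-19) ≡ 211 (mod 349).
Scan 307·211^i mod 349 for i = 0, 1, …:
  i=0: 307   i=1: 212   i=2: 60   i=3: 96
  i=4: 14   i=5: 162   i=6: 329   i=7: 317
  i=8: 228   i=9: 295   i=10: 123   i=11: 127
  i=12: 273   i=13: 18
Match at i=13, j=1: e = 13·19 + 1 = 248.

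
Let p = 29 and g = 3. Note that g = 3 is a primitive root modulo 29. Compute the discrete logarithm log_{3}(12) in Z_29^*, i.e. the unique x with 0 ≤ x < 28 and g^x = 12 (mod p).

7

Successive powers of 3 modulo 29:
  3^0=1  3^1=3  3^2=9  3^3=27  3^4=23  3^5=11
  3^6=4  3^7=12
So 3^7 ≡ 12 (mod 29), giving x = 7.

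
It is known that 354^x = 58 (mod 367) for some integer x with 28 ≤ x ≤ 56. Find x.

Compute 354^28 mod 367 = 270, then multiply by 354 repeatedly:
  354^28=270  354^29=160  354^30=122  354^31=249  354^32=66
  354^33=243  354^34=144  354^35=330  354^36=114  354^37=353
  354^38=182  354^39=203  354^40=297  354^41=176  354^42=281
  354^43=17  354^44=146  354^45=304  354^46=85  354^47=363
  354^48=52  354^49=58
Found 58 at exponent 49.

49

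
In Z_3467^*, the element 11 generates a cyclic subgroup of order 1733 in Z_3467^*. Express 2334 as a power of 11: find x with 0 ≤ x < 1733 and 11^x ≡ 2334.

1038

Baby-step giant-step with m = ceil(sqrt(1733)) = 42.
Baby table (11^j mod 3467 for j=0..41):
  0:1  1:11  2:121  3:1331  4:773  5:1569  6:3391  7:2631
  8:1205  9:2854  10:191  11:2101  12:2309  13:1130  14:2029  15:1517
  16:2819  17:3273  18:1333  19:795  20:1811  21:2586  22:710  23:876
  24:2702  25:1986  26:1044  27:1083  28:1512  29:2764  30:2668  31:1612
  32:397  33:900  34:2966  35:1423  36:1785  37:2300  38:1031  39:940
  40:3406  41:2796
Giant step factor: 11^(-42) ≡ 318 (mod 3467).
Scan 2334·318^i mod 3467 for i = 0, 1, …:
  i=0: 2334   i=1: 274   i=2: 457   i=3: 3179
  i=4: 2025   i=5: 2555   i=6: 1212   i=7: 579
  i=8: 371   i=9: 100     …   i=23: 52
  i=24: 2668
Match at i=24, j=30: x = 24·42 + 30 = 1038.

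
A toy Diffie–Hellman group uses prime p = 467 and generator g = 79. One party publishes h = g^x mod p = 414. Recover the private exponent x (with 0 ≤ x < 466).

Baby-step giant-step with m = ceil(sqrt(466)) = 22.
Baby table (79^j mod 467 for j=0..21):
  0:1  1:79  2:170  3:354  4:413  5:404  6:160  7:31
  8:114  9:133  10:233  11:194  12:382  13:290  14:27  15:265
  16:387  17:218  18:410  19:167  20:117  21:370
Giant step factor: 79^(-22) ≡ 22 (mod 467).
Scan 414·22^i mod 467 for i = 0, 1, …:
  i=0: 414   i=1: 235   i=2: 33   i=3: 259
  i=4: 94   i=5: 200   i=6: 197   i=7: 131
  i=8: 80   i=9: 359     …   i=18: 150
  i=19: 31
Match at i=19, j=7: x = 19·22 + 7 = 425.

425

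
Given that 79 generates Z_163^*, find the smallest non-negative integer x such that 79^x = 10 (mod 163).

Baby-step giant-step with m = ceil(sqrt(162)) = 13.
Baby table (79^j mod 163 for j=0..12):
  0:1  1:79  2:47  3:127  4:90  5:101  6:155  7:20
  8:113  9:125  10:95  11:7  12:64
Giant step factor: 79^(-13) ≡ 109 (mod 163).
Scan 10·109^i mod 163 for i = 0, 1, …:
  i=0: 10   i=1: 112   i=2: 146   i=3: 103
  i=4: 143   i=5: 102   i=6: 34   i=7: 120
  i=8: 40   i=9: 122   i=10: 95
Match at i=10, j=10: x = 10·13 + 10 = 140.

140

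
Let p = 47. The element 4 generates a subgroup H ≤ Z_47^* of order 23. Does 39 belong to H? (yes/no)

no

⟨4⟩ has order 23; its elements mod 47 are {1, 2, 3, 4, 6, 7, 8, 9, 12, 14, 16, 17, 18, 21, 24, 25, 27, 28, 32, 34, 36, 37, 42}.
39 is not in this set.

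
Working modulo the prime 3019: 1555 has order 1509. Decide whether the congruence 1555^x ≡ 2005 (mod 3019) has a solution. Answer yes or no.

2005 ∈ ⟨1555⟩ iff 2005^1509 ≡ 1 (mod 3019), since |⟨1555⟩| = 1509.
2005^1509 mod 3019 = 3018.
Since 3018 ≠ 1, 2005 does not lie in the subgroup.

no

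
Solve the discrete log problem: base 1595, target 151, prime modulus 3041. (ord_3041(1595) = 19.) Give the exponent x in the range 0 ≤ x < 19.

12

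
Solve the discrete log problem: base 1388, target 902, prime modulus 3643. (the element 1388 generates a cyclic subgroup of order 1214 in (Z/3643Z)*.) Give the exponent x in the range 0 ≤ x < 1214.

1180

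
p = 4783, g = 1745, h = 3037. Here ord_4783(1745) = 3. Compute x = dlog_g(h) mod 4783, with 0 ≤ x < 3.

2

Successive powers of 1745 modulo 4783:
  1745^0=1  1745^1=1745  1745^2=3037
So 1745^2 ≡ 3037 (mod 4783), giving x = 2.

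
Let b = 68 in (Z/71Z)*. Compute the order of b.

70

The order of 68 must divide p − 1 = 70 = 2 · 5 · 7.
Divisors: 1, 2, 5, 7, 10, 14, 35, 70.
Check each in increasing order: 68^1 ≡ 68;  68^2 ≡ 9;  68^5 ≡ 41;  68^7 ≡ 14;  68^10 ≡ 48;  68^14 ≡ 54;  68^35 ≡ 70;  68^70 ≡ 1.
Smallest exponent giving 1 is 70.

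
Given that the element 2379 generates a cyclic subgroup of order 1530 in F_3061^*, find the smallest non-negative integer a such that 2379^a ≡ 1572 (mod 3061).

Baby-step giant-step with m = ceil(sqrt(1530)) = 40.
Baby table (2379^j mod 3061 for j=0..39):
  0:1  1:2379  2:2913  3:2984  4:477  5:2213  6:2868  7:3
  8:1015  9:2617  10:2830  11:1431  12:517  13:2482  14:9  15:3045
  16:1729  17:2368  18:1232  19:1551  20:1324  21:27  22:3013  23:2126
  24:982  25:635  26:1592  27:911  28:81  29:2917  30:256  31:2946
  32:1905  33:1715  34:2733  35:243  36:2629  37:768  38:2716  39:2654
Giant step factor: 2379^(-40) ≡ 2284 (mod 3061).
Scan 1572·2284^i mod 3061 for i = 0, 1, …:
  i=0: 1572   i=1: 2956   i=2: 1999   i=3: 1765
  i=4: 2984
Match at i=4, j=3: a = 4·40 + 3 = 163.

163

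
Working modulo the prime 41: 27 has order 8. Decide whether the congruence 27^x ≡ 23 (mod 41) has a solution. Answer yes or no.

⟨27⟩ has order 8; its elements mod 41 are {1, 3, 9, 14, 27, 32, 38, 40}.
23 is not in this set.

no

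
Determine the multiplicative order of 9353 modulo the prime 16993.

The order of 9353 must divide p − 1 = 16992 = 2^5 · 3^2 · 59.
Divisors: 1, 2, 3, 4, 6, 8, 9, 12, 16, 18, 24, 32, 36, 48, 59, 72, 96, 118, 144, 177, 236, 288, 354, 472, 531, 708, 944, 1062, 1416, 1888, 2124, 2832, 4248, 5664, 8496, 16992.
Check each in increasing order: 9353^1 ≡ 9353;  9353^2 ≡ 15638;  9353^3 ≡ 3463;  9353^4 ≡ 781;  9353^6 ≡ 12304;  9353^8 ≡ 15206;  9353^9 ≡ 7301;  9353^12 ≡ 14772;  9353^16 ≡ 15678;  9353^18 ≡ 14553;  9353^24 ≡ 4871;  9353^32 ≡ 12932;  9353^36 ≡ 6050;  9353^48 ≡ 4413;  9353^59 ≡ 5996;  9353^72 ≡ 16571;  9353^96 ≡ 591;  9353^118 ≡ 11821;  9353^144 ≡ 8154;  9353^177 ≡ 913;  9353^236 ≡ 2602;  9353^288 ≡ 11100;  9353^354 ≡ 912;  9353^472 ≡ 7190;  9353^531 ≡ 16992;  9353^708 ≡ 16080;  9353^944 ≡ 3394;  9353^1062 ≡ 1.
Smallest exponent giving 1 is 1062.

1062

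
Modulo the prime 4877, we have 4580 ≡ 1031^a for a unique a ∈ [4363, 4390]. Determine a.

4389

Compute 1031^4363 mod 4877 = 1262, then multiply by 1031 repeatedly:
  1031^4363=1262  1031^4364=3840  1031^4365=3793  1031^4366=4106  1031^4367=50
  1031^4368=2780  1031^4369=3381  1031^4370=3633  1031^4371=87  1031^4372=1911
  1031^4373=4810  1031^4374=4078  1031^4375=444  1031^4376=4203  1031^4377=2517
  1031^4378=463  1031^4379=4284  1031^4380=3119  1031^4381=1746  1031^4382=513
  1031^4383=2187  1031^4384=1623  1031^4385=502  1031^4386=600  1031^4387=4098
  1031^4388=1556  1031^4389=4580
Found 4580 at exponent 4389.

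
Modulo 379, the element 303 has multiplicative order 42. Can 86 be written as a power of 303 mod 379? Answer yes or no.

yes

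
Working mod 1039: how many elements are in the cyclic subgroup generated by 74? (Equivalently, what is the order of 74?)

519

The order of 74 must divide p − 1 = 1038 = 2 · 3 · 173.
Divisors: 1, 2, 3, 6, 173, 346, 519, 1038.
Check each in increasing order: 74^1 ≡ 74;  74^2 ≡ 281;  74^3 ≡ 14;  74^6 ≡ 196;  74^173 ≡ 898;  74^346 ≡ 140;  74^519 ≡ 1.
Smallest exponent giving 1 is 519.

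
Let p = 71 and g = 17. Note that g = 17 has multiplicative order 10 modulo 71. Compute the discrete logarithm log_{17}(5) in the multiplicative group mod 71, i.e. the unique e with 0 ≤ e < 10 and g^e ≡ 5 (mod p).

Successive powers of 17 modulo 71:
  17^0=1  17^1=17  17^2=5
So 17^2 ≡ 5 (mod 71), giving e = 2.

2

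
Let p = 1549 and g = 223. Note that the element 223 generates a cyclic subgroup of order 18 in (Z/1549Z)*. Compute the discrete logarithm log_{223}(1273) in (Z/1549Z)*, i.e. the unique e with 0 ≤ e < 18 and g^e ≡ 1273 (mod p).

12

Successive powers of 223 modulo 1549:
  223^0=1  223^1=223  223^2=161  223^3=276  223^4=1137  223^5=1064
  223^6=275  223^7=914  223^8=903  223^9=1548  223^10=1326  223^11=1388
  223^12=1273
So 223^12 ≡ 1273 (mod 1549), giving e = 12.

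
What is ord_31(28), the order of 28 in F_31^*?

15

The order of 28 must divide p − 1 = 30 = 2 · 3 · 5.
Divisors: 1, 2, 3, 5, 6, 10, 15, 30.
Check each in increasing order: 28^1 ≡ 28;  28^2 ≡ 9;  28^3 ≡ 4;  28^5 ≡ 5;  28^6 ≡ 16;  28^10 ≡ 25;  28^15 ≡ 1.
Smallest exponent giving 1 is 15.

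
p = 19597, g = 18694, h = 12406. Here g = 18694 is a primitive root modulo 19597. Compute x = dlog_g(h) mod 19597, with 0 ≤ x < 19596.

387

Baby-step giant-step with m = ceil(sqrt(19596)) = 140.
Baby table (18694^j mod 19597 for j=0..139):
  0:1  1:18694  2:11932  3:3754  4:419  5:13583  6:2273  7:5166
  8:18785  9:8147  10:11731  11:8884  12:12518  13:3715  14:16039  15:18563
  16:12643  17:8422  18:18167  19:17485  20:6227  21:1358  22:8337  23:16534
  24:2712  25:689  26:4937  27:10005  28:19299  29:14333  30:10918  31:17934
  32:12317  33:8845  34:8541  35:8695  36:6812  37:2222  38:12025  39:17760
  40:12663  41:9959  42:2046  43:14177  44:14607  45:18257  46:14603  47:2272
  48:6069  49:6853  50:4393  51:11312  52:14898  53:10245  54:18146  55:16851
  56:10416  57:912  58:19135  59:5649  60:13770  61:9785  62:2392  63:15291
  64:8112  65:4142  66:2801  67:18307  68:8647  69:10962  70:17396  71:8206
  72:17245  73:7380  74:18437  75:8839  76:13959  77:15491  78:3885  79:19305
  80:8915  81:4122  82:1264  83:14831  84:11955  85:2582  86:497  87:1940
  88:11910  89:4023  90:12273  91:9383  92:12652  93:295  94:7973  95:12077
  96:9998  97:6023  98:9197  99:4237  100:15001  101:15221  102:12531  103:11573
  104:14379  105:8574  106:18090  107:8628  108:8522  109:6255  110:15268  111:9284
  112:4064  113:14444  114:8670  115:9790  116:17474  117:16160  118:7285  119:6237
  120:11925  121:10075  122:14880  123:6902  124:18937  125:8070  126:2874  127:11179
  128:17415  129:10646  130:8789  131:318  132:6801  133:12155  134:17952  135:15660
  136:8054  137:17322  138:16237  139:16142
Giant step factor: 18694^(-140) ≡ 15088 (mod 19597).
Scan 12406·15088^i mod 19597 for i = 0, 1, …:
  i=0: 12406   i=1: 10781   i=2: 8628
Match at i=2, j=107: x = 2·140 + 107 = 387.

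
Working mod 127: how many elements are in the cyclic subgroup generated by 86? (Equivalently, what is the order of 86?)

126

The order of 86 must divide p − 1 = 126 = 2 · 3^2 · 7.
Divisors: 1, 2, 3, 6, 7, 9, 14, 18, 21, 42, 63, 126.
Check each in increasing order: 86^1 ≡ 86;  86^2 ≡ 30;  86^3 ≡ 40;  86^6 ≡ 76;  86^7 ≡ 59;  86^9 ≡ 119;  86^14 ≡ 52;  86^18 ≡ 64;  86^21 ≡ 20;  86^42 ≡ 19;  86^63 ≡ 126;  86^126 ≡ 1.
Smallest exponent giving 1 is 126.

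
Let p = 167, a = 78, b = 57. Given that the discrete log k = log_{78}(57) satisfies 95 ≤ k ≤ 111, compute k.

98

Compute 78^95 mod 167 = 158, then multiply by 78 repeatedly:
  78^95=158  78^96=133  78^97=20  78^98=57
Found 57 at exponent 98.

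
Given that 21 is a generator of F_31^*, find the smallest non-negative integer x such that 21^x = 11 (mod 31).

Successive powers of 21 modulo 31:
  21^0=1  21^1=21  21^2=7  21^3=23  21^4=18  21^5=6
  21^6=2  21^7=11
So 21^7 ≡ 11 (mod 31), giving x = 7.

7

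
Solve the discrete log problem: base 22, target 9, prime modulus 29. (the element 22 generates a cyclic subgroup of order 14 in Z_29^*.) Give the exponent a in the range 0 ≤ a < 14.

Successive powers of 22 modulo 29:
  22^0=1  22^1=22  22^2=20  22^3=5  22^4=23  22^5=13
  22^6=25  22^7=28  22^8=7  22^9=9
So 22^9 ≡ 9 (mod 29), giving a = 9.

9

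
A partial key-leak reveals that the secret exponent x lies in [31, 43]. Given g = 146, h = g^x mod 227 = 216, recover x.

37

Compute 146^31 mod 227 = 140, then multiply by 146 repeatedly:
  146^31=140  146^32=10  146^33=98  146^34=7  146^35=114
  146^36=73  146^37=216
Found 216 at exponent 37.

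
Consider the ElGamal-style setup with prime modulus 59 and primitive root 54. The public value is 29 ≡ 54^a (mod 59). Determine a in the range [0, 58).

Successive powers of 54 modulo 59:
  54^0=1  54^1=54  54^2=25  54^3=52  54^4=35  54^5=2
  54^6=49  54^7=50  54^8=45  54^9=11  54^10=4  54^11=39
  54^12=41  54^13=31  54^14=22  54^15=8  54^16=19  54^17=23
  54^18=3  54^19=44  54^20=16  54^21=38  54^22=46  54^23=6
  54^24=29
So 54^24 ≡ 29 (mod 59), giving a = 24.

24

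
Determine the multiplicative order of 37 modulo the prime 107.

53

The order of 37 must divide p − 1 = 106 = 2 · 53.
Divisors: 1, 2, 53, 106.
Check each in increasing order: 37^1 ≡ 37;  37^2 ≡ 85;  37^53 ≡ 1.
Smallest exponent giving 1 is 53.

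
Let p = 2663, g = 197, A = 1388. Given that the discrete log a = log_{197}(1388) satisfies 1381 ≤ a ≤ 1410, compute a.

1406

Compute 197^1381 mod 2663 = 46, then multiply by 197 repeatedly:
  197^1381=46  197^1382=1073  197^1383=1004  197^1384=726  197^1385=1883
  197^1386=794  197^1387=1964  197^1388=773  197^1389=490  197^1390=662
  197^1391=2590  197^1392=1597  197^1393=375  197^1394=1974  197^1395=80
  197^1396=2445  197^1397=2325  197^1398=2652  197^1399=496  197^1400=1844
  197^1401=1100  197^1402=997  197^1403=2010  197^1404=1846  197^1405=1494
  197^1406=1388
Found 1388 at exponent 1406.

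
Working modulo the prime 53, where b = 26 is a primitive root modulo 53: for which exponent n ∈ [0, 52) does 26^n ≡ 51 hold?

51

Baby-step giant-step with m = ceil(sqrt(52)) = 8.
Baby table (26^j mod 53 for j=0..7):
  0:1  1:26  2:40  3:33  4:10  5:48  6:29  7:12
Giant step factor: 26^(-8) ≡ 44 (mod 53).
Scan 51·44^i mod 53 for i = 0, 1, …:
  i=0: 51   i=1: 18   i=2: 50   i=3: 27
  i=4: 22   i=5: 14   i=6: 33
Match at i=6, j=3: n = 6·8 + 3 = 51.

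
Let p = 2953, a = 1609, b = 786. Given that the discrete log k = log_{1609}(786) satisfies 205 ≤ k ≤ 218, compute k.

Compute 1609^205 mod 2953 = 455, then multiply by 1609 repeatedly:
  1609^205=455  1609^206=2704  1609^207=967  1609^208=2625  1609^209=835
  1609^210=2853  1609^211=1515  1609^212=1410  1609^213=786
Found 786 at exponent 213.

213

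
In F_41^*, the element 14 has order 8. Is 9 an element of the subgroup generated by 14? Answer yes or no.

yes

9 ∈ ⟨14⟩ iff 9^8 ≡ 1 (mod 41), since |⟨14⟩| = 8.
9^8 mod 41 = 1.
Since 1 = 1, 9 lies in the subgroup.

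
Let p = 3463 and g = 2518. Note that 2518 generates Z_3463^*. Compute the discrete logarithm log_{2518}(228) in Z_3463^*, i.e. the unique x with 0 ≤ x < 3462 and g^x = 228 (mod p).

Baby-step giant-step with m = ceil(sqrt(3462)) = 59.
Baby table (2518^j mod 3463 for j=0..58):
  0:1  1:2518  2:3034  3:234  4:502  5:41  6:2811  7:3189
  8:2668  9:3267  10:1681  11:972  12:2618  13:2035  14:2353  15:3124
  16:1759  17:3448  18:323  19:2972  20:3416  21:2859  22:2848  23:2854
  24:647  25:1536  26:2940  27:2489  28:2735  29:2286  30:642  31:2798
  32:1622  33:1319  34:225  35:2081  36:439  37:705  38:2134  39:2299
  40:2209  41:684  42:1201  43:919  44:758  45:531  46:340  47:759
  48:3049  49:3374  50:993  51:88  52:3415  53:341  54:3277  55:2620
  56:145  57:1495  58:129
Giant step factor: 2518^(-59) ≡ 1123 (mod 3463).
Scan 228·1123^i mod 3463 for i = 0, 1, …:
  i=0: 228   i=1: 3245   i=2: 1059   i=3: 1448
  i=4: 1957   i=5: 2169   i=6: 1298   i=7: 3194
  i=8: 2657   i=9: 2168     …   i=16: 2424
  i=17: 234
Match at i=17, j=3: x = 17·59 + 3 = 1006.

1006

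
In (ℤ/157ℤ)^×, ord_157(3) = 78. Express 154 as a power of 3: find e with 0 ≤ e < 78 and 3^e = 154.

40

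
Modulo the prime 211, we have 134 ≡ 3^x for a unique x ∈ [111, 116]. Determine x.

112

Compute 3^111 mod 211 = 115, then multiply by 3 repeatedly:
  3^111=115  3^112=134
Found 134 at exponent 112.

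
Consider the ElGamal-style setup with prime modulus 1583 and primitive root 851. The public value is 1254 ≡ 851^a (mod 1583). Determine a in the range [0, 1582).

1297

Baby-step giant-step with m = ceil(sqrt(1582)) = 40.
Baby table (851^j mod 1583 for j=0..39):
  0:1  1:851  2:770  3:1491  4:858  5:395  6:549  7:214
  8:69  9:148  10:891  11:1567  12:631  13:344  14:1472  15:519
  16:12  17:714  18:1325  19:479  20:798  21:1574  22:256  23:985
  24:828  25:193  26:1194  27:1391  28:1240  29:962  30:251  31:1479
  32:144  33:653  34:70  35:999  36:78  37:1475  38:1489  39:739
Giant step factor: 851^(-40) ≡ 459 (mod 1583).
Scan 1254·459^i mod 1583 for i = 0, 1, …:
  i=0: 1254   i=1: 957   i=2: 772   i=3: 1339
  i=4: 397   i=5: 178   i=6: 969   i=7: 1531
  i=8: 1460   i=9: 531     …   i=31: 881
  i=32: 714
Match at i=32, j=17: a = 32·40 + 17 = 1297.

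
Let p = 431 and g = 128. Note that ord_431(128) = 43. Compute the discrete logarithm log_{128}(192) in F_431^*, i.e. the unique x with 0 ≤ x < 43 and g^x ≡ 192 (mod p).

Baby-step giant-step with m = ceil(sqrt(43)) = 7.
Baby table (128^j mod 431 for j=0..6):
  0:1  1:128  2:6  3:337  4:36  5:298  6:216
Giant step factor: 128^(-7) ≡ 330 (mod 431).
Scan 192·330^i mod 431 for i = 0, 1, …:
  i=0: 192   i=1: 3   i=2: 128
Match at i=2, j=1: x = 2·7 + 1 = 15.

15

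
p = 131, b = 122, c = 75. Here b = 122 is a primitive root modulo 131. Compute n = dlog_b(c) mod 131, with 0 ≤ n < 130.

Baby-step giant-step with m = ceil(sqrt(130)) = 12.
Baby table (122^j mod 131 for j=0..11):
  0:1  1:122  2:81  3:57  4:11  5:32  6:105  7:103
  8:121  9:90  10:107  11:85
Giant step factor: 122^(-12) ≡ 25 (mod 131).
Scan 75·25^i mod 131 for i = 0, 1, …:
  i=0: 75   i=1: 41   i=2: 108   i=3: 80
  i=4: 35   i=5: 89   i=6: 129   i=7: 81
Match at i=7, j=2: n = 7·12 + 2 = 86.

86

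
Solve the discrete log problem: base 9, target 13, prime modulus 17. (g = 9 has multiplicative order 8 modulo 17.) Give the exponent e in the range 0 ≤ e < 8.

Successive powers of 9 modulo 17:
  9^0=1  9^1=9  9^2=13
So 9^2 ≡ 13 (mod 17), giving e = 2.

2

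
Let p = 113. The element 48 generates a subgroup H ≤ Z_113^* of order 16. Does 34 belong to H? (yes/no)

no

34 ∈ ⟨48⟩ iff 34^16 ≡ 1 (mod 113), since |⟨48⟩| = 16.
34^16 mod 113 = 16.
Since 16 ≠ 1, 34 does not lie in the subgroup.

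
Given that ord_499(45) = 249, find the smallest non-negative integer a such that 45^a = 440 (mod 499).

99

Baby-step giant-step with m = ceil(sqrt(249)) = 16.
Baby table (45^j mod 499 for j=0..15):
  0:1  1:45  2:29  3:307  4:342  5:420  6:437  7:204
  8:198  9:427  10:253  11:407  12:351  13:326  14:199  15:472
Giant step factor: 45^(-16) ≡ 476 (mod 499).
Scan 440·476^i mod 499 for i = 0, 1, …:
  i=0: 440   i=1: 359   i=2: 226   i=3: 291
  i=4: 293   i=5: 247   i=6: 307
Match at i=6, j=3: a = 6·16 + 3 = 99.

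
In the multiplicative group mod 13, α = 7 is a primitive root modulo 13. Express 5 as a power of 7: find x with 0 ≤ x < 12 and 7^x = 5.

3

Successive powers of 7 modulo 13:
  7^0=1  7^1=7  7^2=10  7^3=5
So 7^3 ≡ 5 (mod 13), giving x = 3.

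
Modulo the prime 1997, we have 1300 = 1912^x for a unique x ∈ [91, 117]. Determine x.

Compute 1912^91 mod 1997 = 478, then multiply by 1912 repeatedly:
  1912^91=478  1912^92=1307  1912^93=737  1912^94=1259  1912^95=823
  1912^96=1937  1912^97=1106  1912^98=1846  1912^99=853  1912^100=1384
  1912^101=183  1912^102=421  1912^103=161  1912^104=294  1912^105=971
  1912^106=1339  1912^107=14  1912^108=807  1912^109=1300
Found 1300 at exponent 109.

109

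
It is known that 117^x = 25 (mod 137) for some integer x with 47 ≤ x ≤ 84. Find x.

Compute 117^47 mod 137 = 52, then multiply by 117 repeatedly:
  117^47=52  117^48=56  117^49=113  117^50=69  117^51=127
  117^52=63  117^53=110  117^54=129  117^55=23  117^56=88
  117^57=21  117^58=128  117^59=43  117^60=99  117^61=75
  117^62=7  117^63=134  117^64=60  117^65=33  117^66=25
Found 25 at exponent 66.

66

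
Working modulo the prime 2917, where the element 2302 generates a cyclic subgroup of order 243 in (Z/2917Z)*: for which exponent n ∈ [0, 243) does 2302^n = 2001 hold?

35

Baby-step giant-step with m = ceil(sqrt(243)) = 16.
Baby table (2302^j mod 2917 for j=0..15):
  0:1  1:2302  2:1932  3:1956  4:1781  5:1477  6:1749  7:738
  8:1182  9:2320  10:2530  11:1728  12:1985  13:1448  14:2082  15:133
Giant step factor: 2302^(-16) ≡ 1961 (mod 2917).
Scan 2001·1961^i mod 2917 for i = 0, 1, …:
  i=0: 2001   i=1: 596   i=2: 1956
Match at i=2, j=3: n = 2·16 + 3 = 35.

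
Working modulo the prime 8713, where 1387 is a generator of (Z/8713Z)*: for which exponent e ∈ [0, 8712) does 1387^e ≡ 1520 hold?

Baby-step giant-step with m = ceil(sqrt(8712)) = 94.
Baby table (1387^j mod 8713 for j=0..93):
  0:1  1:1387  2:6909  3:7196  4:4467  5:786  6:1057  7:2275
  8:1319  9:8436  10:7886  11:3067  12:1985  13:8600  14:103  15:3453
  16:5874  17:583  18:7025  19:2541  20:4315  21:7787  22:5162  23:6321
  24:1949  25:2233  26:4056  27:5787  28:1896  29:7139  30:3825  31:7771
  32:396  33:333  34:82  35:465  36:193  37:6301  38:348  39:3461
  40:8257  41:3577  42:3602  43:3425  44:1890  45:7530  46:5936  47:8160
  48:8446  49:4330  50:2453  51:4241  52:992  53:7963  54:5310  55:2485
  56:5060  57:4255  58:2984  59:133  60:1498  61:4032  62:7351  63:1627
  64:8695  65:1173  66:6333  67:1167  68:6724  69:3278  70:7113  71:2615
  72:2397  73:4986  74:6173  75:5785  76:7835  77:2034  78:6859  79:7550
  80:7537  81:6932  82:4245  83:6540  84:747  85:7955  86:2927  87:8204
  88:8483  89:3371  90:5409  91:390  92:724  93:2193
Giant step factor: 1387^(-94) ≡ 5540 (mod 8713).
Scan 1520·5540^i mod 8713 for i = 0, 1, …:
  i=0: 1520   i=1: 4042   i=2: 270   i=3: 5877
  i=4: 6812   i=5: 2477   i=6: 8318   i=7: 7376
  i=8: 7783   i=9: 5896     …   i=32: 8243
  i=33: 1387
Match at i=33, j=1: e = 33·94 + 1 = 3103.

3103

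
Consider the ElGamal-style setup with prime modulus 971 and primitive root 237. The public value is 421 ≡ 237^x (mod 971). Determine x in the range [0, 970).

Baby-step giant-step with m = ceil(sqrt(970)) = 32.
Baby table (237^j mod 971 for j=0..31):
  0:1  1:237  2:822  3:614  4:839  5:759  6:248  7:516
  8:917  9:796  10:278  11:829  12:331  13:767  14:202  15:295
  16:3  17:711  18:524  19:871  20:575  21:335  22:744  23:577
  24:809  25:446  26:834  27:545  28:22  29:359  30:606  31:885
Giant step factor: 237^(-32) ≡ 108 (mod 971).
Scan 421·108^i mod 971 for i = 0, 1, …:
  i=0: 421   i=1: 802   i=2: 197   i=3: 885
Match at i=3, j=31: x = 3·32 + 31 = 127.

127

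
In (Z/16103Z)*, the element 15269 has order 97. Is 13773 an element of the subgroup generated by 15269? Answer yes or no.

yes

13773 ∈ ⟨15269⟩ iff 13773^97 ≡ 1 (mod 16103), since |⟨15269⟩| = 97.
13773^97 mod 16103 = 1.
Since 1 = 1, 13773 lies in the subgroup.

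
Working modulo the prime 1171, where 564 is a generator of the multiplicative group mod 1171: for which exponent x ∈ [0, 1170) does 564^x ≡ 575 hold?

38

Baby-step giant-step with m = ceil(sqrt(1170)) = 35.
Baby table (564^j mod 1171 for j=0..34):
  0:1  1:564  2:755  3:747  4:919  5:734  6:613  7:287
  8:270  9:50  10:96  11:278  12:1049  13:281  14:399  15:204
  16:298  17:619  18:158  19:116  20:1019  21:926  22:1169  23:43
  24:832  25:848  26:504  27:874  28:1116  29:597  30:631  31:1071
  32:979  33:615  34:244
Giant step factor: 564^(-35) ≡ 598 (mod 1171).
Scan 575·598^i mod 1171 for i = 0, 1, …:
  i=0: 575   i=1: 747
Match at i=1, j=3: x = 1·35 + 3 = 38.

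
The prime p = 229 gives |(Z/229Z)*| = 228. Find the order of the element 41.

The order of 41 must divide p − 1 = 228 = 2^2 · 3 · 19.
Divisors: 1, 2, 3, 4, 6, 12, 19, 38, 57, 76, 114, 228.
Check each in increasing order: 41^1 ≡ 41;  41^2 ≡ 78;  41^3 ≡ 221;  41^4 ≡ 130;  41^6 ≡ 64;  41^12 ≡ 203;  41^19 ≡ 18;  41^38 ≡ 95;  41^57 ≡ 107;  41^76 ≡ 94;  41^114 ≡ 228;  41^228 ≡ 1.
Smallest exponent giving 1 is 228.

228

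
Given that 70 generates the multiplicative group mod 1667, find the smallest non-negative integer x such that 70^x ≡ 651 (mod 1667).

953

Baby-step giant-step with m = ceil(sqrt(1666)) = 41.
Baby table (70^j mod 1667 for j=0..40):
  0:1  1:70  2:1566  3:1265  4:199  5:594  6:1572  7:18
  8:1260  9:1516  10:1099  11:248  12:690  13:1624  14:324  15:1009
  16:616  17:1445  18:1130  19:751  20:893  21:831  22:1492  23:1086
  24:1005  25:336  26:182  27:1071  28:1622  29:184  30:1211  31:1420
  32:1047  33:1609  34:941  35:857  36:1645  37:127  38:555  39:509
  40:623
Giant step factor: 70^(-41) ≡ 678 (mod 1667).
Scan 651·678^i mod 1667 for i = 0, 1, …:
  i=0: 651   i=1: 1290   i=2: 1112   i=3: 452
  i=4: 1395   i=5: 621   i=6: 954   i=7: 16
  i=8: 846   i=9: 140     …   i=22: 1140
  i=23: 1099
Match at i=23, j=10: x = 23·41 + 10 = 953.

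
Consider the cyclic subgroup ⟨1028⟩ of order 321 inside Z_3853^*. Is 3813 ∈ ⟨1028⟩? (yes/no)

yes

3813 ∈ ⟨1028⟩ iff 3813^321 ≡ 1 (mod 3853), since |⟨1028⟩| = 321.
3813^321 mod 3853 = 1.
Since 1 = 1, 3813 lies in the subgroup.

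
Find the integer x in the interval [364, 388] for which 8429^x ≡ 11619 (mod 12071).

Compute 8429^364 mod 12071 = 7995, then multiply by 8429 repeatedly:
  8429^364=7995  8429^365=9533  8429^366=9081  8429^367=1538  8429^368=11619
Found 11619 at exponent 368.

368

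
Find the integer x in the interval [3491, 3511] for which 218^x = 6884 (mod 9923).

Compute 218^3491 mod 9923 = 6172, then multiply by 218 repeatedly:
  218^3491=6172  218^3492=5891  218^3493=4171  218^3494=6285  218^3495=756
  218^3496=6040  218^3497=6884
Found 6884 at exponent 3497.

3497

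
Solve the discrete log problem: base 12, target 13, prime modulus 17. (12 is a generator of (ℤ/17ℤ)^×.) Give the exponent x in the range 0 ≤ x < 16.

Successive powers of 12 modulo 17:
  12^0=1  12^1=12  12^2=8  12^3=11  12^4=13
So 12^4 ≡ 13 (mod 17), giving x = 4.

4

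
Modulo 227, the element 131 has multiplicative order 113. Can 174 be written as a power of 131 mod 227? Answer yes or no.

no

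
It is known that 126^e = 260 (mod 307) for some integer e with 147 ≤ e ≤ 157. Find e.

148

Compute 126^147 mod 307 = 158, then multiply by 126 repeatedly:
  126^147=158  126^148=260
Found 260 at exponent 148.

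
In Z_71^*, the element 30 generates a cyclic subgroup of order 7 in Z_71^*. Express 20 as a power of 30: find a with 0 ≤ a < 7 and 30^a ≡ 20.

3

Successive powers of 30 modulo 71:
  30^0=1  30^1=30  30^2=48  30^3=20
So 30^3 ≡ 20 (mod 71), giving a = 3.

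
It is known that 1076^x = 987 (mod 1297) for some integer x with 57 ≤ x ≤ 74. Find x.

Compute 1076^57 mod 1297 = 918, then multiply by 1076 repeatedly:
  1076^57=918  1076^58=751  1076^59=45  1076^60=431  1076^61=727
  1076^62=161  1076^63=735  1076^64=987
Found 987 at exponent 64.

64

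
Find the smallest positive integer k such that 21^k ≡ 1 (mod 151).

75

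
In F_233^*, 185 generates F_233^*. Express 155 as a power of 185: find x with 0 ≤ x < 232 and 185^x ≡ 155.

175

Baby-step giant-step with m = ceil(sqrt(232)) = 16.
Baby table (185^j mod 233 for j=0..15):
  0:1  1:185  2:207  3:83  4:210  5:172  6:132  7:188
  8:63  9:5  10:226  11:103  12:182  13:118  14:161  15:194
Giant step factor: 185^(-16) ≡ 204 (mod 233).
Scan 155·204^i mod 233 for i = 0, 1, …:
  i=0: 155   i=1: 165   i=2: 108   i=3: 130
  i=4: 191   i=5: 53   i=6: 94   i=7: 70
  i=8: 67   i=9: 154   i=10: 194
Match at i=10, j=15: x = 10·16 + 15 = 175.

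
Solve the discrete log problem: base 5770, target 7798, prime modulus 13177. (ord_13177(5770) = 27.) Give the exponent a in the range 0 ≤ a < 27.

2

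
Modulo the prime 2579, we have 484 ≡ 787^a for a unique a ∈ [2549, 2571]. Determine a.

2562

Compute 787^2549 mod 2579 = 1558, then multiply by 787 repeatedly:
  787^2549=1558  787^2550=1121  787^2551=209  787^2552=2006  787^2553=374
  787^2554=332  787^2555=805  787^2556=1680  787^2557=1712  787^2558=1106
  787^2559=1299  787^2560=1029  787^2561=17  787^2562=484
Found 484 at exponent 2562.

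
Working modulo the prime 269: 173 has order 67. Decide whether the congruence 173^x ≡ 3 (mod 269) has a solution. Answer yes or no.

no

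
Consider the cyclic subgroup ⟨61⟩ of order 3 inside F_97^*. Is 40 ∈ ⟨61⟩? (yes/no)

40 ∈ ⟨61⟩ iff 40^3 ≡ 1 (mod 97), since |⟨61⟩| = 3.
40^3 mod 97 = 77.
Since 77 ≠ 1, 40 does not lie in the subgroup.

no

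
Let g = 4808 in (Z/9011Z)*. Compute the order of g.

1802

The order of 4808 must divide p − 1 = 9010 = 2 · 5 · 17 · 53.
Divisors: 1, 2, 5, 10, 17, 34, 53, 85, 106, 170, 265, 530, 901, 1802, 4505, 9010.
Check each in increasing order: 4808^1 ≡ 4808;  4808^2 ≡ 3649;  4808^5 ≡ 7896;  4808^10 ≡ 8718;  4808^17 ≡ 8821;  4808^34 ≡ 56;  4808^53 ≡ 3039;  4808^85 ≡ 7897;  4808^106 ≡ 8257;  4808^170 ≡ 6489;  4808^265 ≡ 5050;  4808^530 ≡ 1370;  4808^901 ≡ 9010;  4808^1802 ≡ 1.
Smallest exponent giving 1 is 1802.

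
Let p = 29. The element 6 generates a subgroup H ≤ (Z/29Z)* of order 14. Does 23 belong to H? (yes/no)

yes

23 ∈ ⟨6⟩ iff 23^14 ≡ 1 (mod 29), since |⟨6⟩| = 14.
23^14 mod 29 = 1.
Since 1 = 1, 23 lies in the subgroup.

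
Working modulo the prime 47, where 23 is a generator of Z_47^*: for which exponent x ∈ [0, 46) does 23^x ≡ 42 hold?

Successive powers of 23 modulo 47:
  23^0=1  23^1=23  23^2=12  23^3=41  23^4=3  23^5=22
  23^6=36  23^7=29  23^8=9  23^9=19  23^10=14  23^11=40
  23^12=27  23^13=10  23^14=42
So 23^14 ≡ 42 (mod 47), giving x = 14.

14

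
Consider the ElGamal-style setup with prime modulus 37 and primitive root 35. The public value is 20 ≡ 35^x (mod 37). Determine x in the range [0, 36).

Successive powers of 35 modulo 37:
  35^0=1  35^1=35  35^2=4  35^3=29  35^4=16  35^5=5
  35^6=27  35^7=20
So 35^7 ≡ 20 (mod 37), giving x = 7.

7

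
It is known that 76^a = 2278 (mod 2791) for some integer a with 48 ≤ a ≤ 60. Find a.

55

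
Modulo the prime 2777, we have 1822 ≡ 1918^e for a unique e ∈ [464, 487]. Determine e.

Compute 1918^464 mod 2777 = 2251, then multiply by 1918 repeatedly:
  1918^464=2251  1918^465=1960  1918^466=1999  1918^467=1822
Found 1822 at exponent 467.

467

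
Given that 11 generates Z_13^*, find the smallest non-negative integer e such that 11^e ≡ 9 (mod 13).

8

Successive powers of 11 modulo 13:
  11^0=1  11^1=11  11^2=4  11^3=5  11^4=3  11^5=7
  11^6=12  11^7=2  11^8=9
So 11^8 ≡ 9 (mod 13), giving e = 8.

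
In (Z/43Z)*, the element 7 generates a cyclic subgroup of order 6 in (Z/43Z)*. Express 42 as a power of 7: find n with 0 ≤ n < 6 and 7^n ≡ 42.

Successive powers of 7 modulo 43:
  7^0=1  7^1=7  7^2=6  7^3=42
So 7^3 ≡ 42 (mod 43), giving n = 3.

3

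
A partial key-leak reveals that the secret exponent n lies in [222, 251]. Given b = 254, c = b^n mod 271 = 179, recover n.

Compute 254^222 mod 271 = 55, then multiply by 254 repeatedly:
  254^222=55  254^223=149  254^224=177  254^225=243  254^226=205
  254^227=38  254^228=167  254^229=142  254^230=25  254^231=117
  254^232=179
Found 179 at exponent 232.

232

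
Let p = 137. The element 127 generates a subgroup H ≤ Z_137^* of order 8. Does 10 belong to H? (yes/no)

yes

⟨127⟩ has order 8; its elements mod 137 are {1, 10, 37, 41, 96, 100, 127, 136}.
10 is in this set.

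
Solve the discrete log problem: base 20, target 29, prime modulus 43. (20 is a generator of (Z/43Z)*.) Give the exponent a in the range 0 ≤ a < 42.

Baby-step giant-step with m = ceil(sqrt(42)) = 7.
Baby table (20^j mod 43 for j=0..6):
  0:1  1:20  2:13  3:2  4:40  5:26  6:4
Giant step factor: 20^(-7) ≡ 7 (mod 43).
Scan 29·7^i mod 43 for i = 0, 1, …:
  i=0: 29   i=1: 31   i=2: 2
Match at i=2, j=3: a = 2·7 + 3 = 17.

17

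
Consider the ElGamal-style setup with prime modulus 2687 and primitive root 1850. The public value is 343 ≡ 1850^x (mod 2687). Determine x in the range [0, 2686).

1392

Baby-step giant-step with m = ceil(sqrt(2686)) = 52.
Baby table (1850^j mod 2687 for j=0..51):
  0:1  1:1850  2:1949  3:2383  4:1870  5:1331  6:1058  7:1164
  8:1113  9:808  10:828  11:210  12:1572  13:866  14:648  15:398
  16:62  17:1846  18:2610  19:2648  20:399  21:1912  22:1108  23:2306
  24:1831  25:1730  26:283  27:2272  28:732  29:2639  30:2558  31:493
  32:1157  33:1598  34:600  35:269  36:555  37:316  38:1521  39:561
  40:668  41:2467  42:1424  43:1140  44:2392  45:2398  46:63  47:1009
  48:1872  49:2344  50:2269  51:556
Giant step factor: 1850^(-52) ≡ 2130 (mod 2687).
Scan 343·2130^i mod 2687 for i = 0, 1, …:
  i=0: 343   i=1: 2413   i=2: 2146   i=3: 393
  i=4: 1433   i=5: 2545   i=6: 1171   i=7: 694
  i=8: 370   i=9: 809     …   i=25: 1282
  i=26: 668
Match at i=26, j=40: x = 26·52 + 40 = 1392.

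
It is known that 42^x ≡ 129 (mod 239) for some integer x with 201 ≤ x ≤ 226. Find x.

215

Compute 42^201 mod 239 = 234, then multiply by 42 repeatedly:
  42^201=234  42^202=29  42^203=23  42^204=10  42^205=181
  42^206=193  42^207=219  42^208=116  42^209=92  42^210=40
  42^211=7  42^212=55  42^213=159  42^214=225  42^215=129
Found 129 at exponent 215.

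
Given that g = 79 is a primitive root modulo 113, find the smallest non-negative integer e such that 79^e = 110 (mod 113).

33

Baby-step giant-step with m = ceil(sqrt(112)) = 11.
Baby table (79^j mod 113 for j=0..10):
  0:1  1:79  2:26  3:20  4:111  5:68  6:61  7:73
  8:4  9:90  10:104
Giant step factor: 79^(-11) ≡ 89 (mod 113).
Scan 110·89^i mod 113 for i = 0, 1, …:
  i=0: 110   i=1: 72   i=2: 80   i=3: 1
Match at i=3, j=0: e = 3·11 + 0 = 33.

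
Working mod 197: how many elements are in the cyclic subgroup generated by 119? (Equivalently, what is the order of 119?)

196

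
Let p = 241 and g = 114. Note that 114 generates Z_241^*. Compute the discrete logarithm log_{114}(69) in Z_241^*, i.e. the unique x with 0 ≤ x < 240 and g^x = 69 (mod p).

Baby-step giant-step with m = ceil(sqrt(240)) = 16.
Baby table (114^j mod 241 for j=0..15):
  0:1  1:114  2:223  3:117  4:83  5:63  6:193  7:71
  8:141  9:168  10:113  11:109  12:135  13:207  14:221  15:130
Giant step factor: 114^(-16) ≡ 160 (mod 241).
Scan 69·160^i mod 241 for i = 0, 1, …:
  i=0: 69   i=1: 195   i=2: 111   i=3: 167
  i=4: 210   i=5: 101   i=6: 13   i=7: 152
  i=8: 220   i=9: 14   i=10: 71
Match at i=10, j=7: x = 10·16 + 7 = 167.

167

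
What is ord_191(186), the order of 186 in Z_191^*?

38

The order of 186 must divide p − 1 = 190 = 2 · 5 · 19.
Divisors: 1, 2, 5, 10, 19, 38, 95, 190.
Check each in increasing order: 186^1 ≡ 186;  186^2 ≡ 25;  186^5 ≡ 122;  186^10 ≡ 177;  186^19 ≡ 190;  186^38 ≡ 1.
Smallest exponent giving 1 is 38.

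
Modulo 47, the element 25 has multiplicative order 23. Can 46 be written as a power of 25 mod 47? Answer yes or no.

⟨25⟩ has order 23; its elements mod 47 are {1, 2, 3, 4, 6, 7, 8, 9, 12, 14, 16, 17, 18, 21, 24, 25, 27, 28, 32, 34, 36, 37, 42}.
46 is not in this set.

no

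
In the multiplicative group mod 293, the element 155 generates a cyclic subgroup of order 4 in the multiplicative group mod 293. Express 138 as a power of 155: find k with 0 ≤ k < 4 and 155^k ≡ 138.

3

Successive powers of 155 modulo 293:
  155^0=1  155^1=155  155^2=292  155^3=138
So 155^3 ≡ 138 (mod 293), giving k = 3.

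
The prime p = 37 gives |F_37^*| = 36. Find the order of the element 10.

3

The order of 10 must divide p − 1 = 36 = 2^2 · 3^2.
Divisors: 1, 2, 3, 4, 6, 9, 12, 18, 36.
Check each in increasing order: 10^1 ≡ 10;  10^2 ≡ 26;  10^3 ≡ 1.
Smallest exponent giving 1 is 3.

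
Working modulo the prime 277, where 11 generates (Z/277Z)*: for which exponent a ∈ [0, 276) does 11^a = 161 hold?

230

Baby-step giant-step with m = ceil(sqrt(276)) = 17.
Baby table (11^j mod 277 for j=0..16):
  0:1  1:11  2:121  3:223  4:237  5:114  6:146  7:221
  8:215  9:149  10:254  11:24  12:264  13:134  14:89  15:148
  16:243
Giant step factor: 11^(-17) ≡ 257 (mod 277).
Scan 161·257^i mod 277 for i = 0, 1, …:
  i=0: 161   i=1: 104   i=2: 136   i=3: 50
  i=4: 108   i=5: 56   i=6: 265   i=7: 240
  i=8: 186   i=9: 158   i=10: 164   i=11: 44
  i=12: 228   i=13: 149
Match at i=13, j=9: a = 13·17 + 9 = 230.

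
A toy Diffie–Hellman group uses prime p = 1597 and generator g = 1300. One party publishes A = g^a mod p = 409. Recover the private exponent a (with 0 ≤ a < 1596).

667

Baby-step giant-step with m = ceil(sqrt(1596)) = 40.
Baby table (1300^j mod 1597 for j=0..39):
  0:1  1:1300  2:374  3:712  4:937  5:1186  6:695  7:1195
  8:1216  9:1367  10:1236  11:218  12:731  13:85  14:307  15:1447
  16:1431  17:1392  18:199  19:1583  20:964  21:1152  22:1211  23:1255
  24:963  25:1449  26:837  27:543  28:26  29:263  30:142  31:945
  32:407  33:493  34:503  35:727  36:1273  37:408  38:196  39:877
Giant step factor: 1300^(-40) ≡ 940 (mod 1597).
Scan 409·940^i mod 1597 for i = 0, 1, …:
  i=0: 409   i=1: 1180   i=2: 882   i=3: 237
  i=4: 797   i=5: 187   i=6: 110   i=7: 1192
  i=8: 983   i=9: 954     …   i=15: 444
  i=16: 543
Match at i=16, j=27: a = 16·40 + 27 = 667.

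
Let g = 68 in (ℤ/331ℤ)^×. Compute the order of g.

55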